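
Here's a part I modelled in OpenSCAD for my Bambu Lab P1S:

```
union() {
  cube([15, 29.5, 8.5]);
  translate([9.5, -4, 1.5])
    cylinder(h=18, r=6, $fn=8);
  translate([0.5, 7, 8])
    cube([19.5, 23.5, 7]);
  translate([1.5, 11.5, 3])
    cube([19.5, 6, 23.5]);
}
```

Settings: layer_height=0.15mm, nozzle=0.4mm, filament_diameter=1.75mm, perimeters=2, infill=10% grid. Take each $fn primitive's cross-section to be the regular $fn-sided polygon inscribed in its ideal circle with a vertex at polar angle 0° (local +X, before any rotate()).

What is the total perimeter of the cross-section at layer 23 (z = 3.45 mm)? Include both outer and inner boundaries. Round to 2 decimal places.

At z = 3.45 mm: the cube is present — its section is the full 15×29.5 rectangle (perimeter 89.00 mm); the cylinder at (9.5, -4): section is a regular 8-gon, circumradius r=6 (perimeter = 2·8·6.000·sin(180°/8) = 36.74 mm); the cube at (0.5, 7) is absent (z outside [8, 15]); the cube at (1.5, 11.5) (footprint 19.5×6) is included at this height (perimeter 51.00 mm); Merging all regions: the regions partially overlap (shared area 90.54 mm²), so the edge portions inside another operand are dropped and the merged outline is re-measured after clipping — boundary = 119.34 mm. Overall, the cross-section is a single solid region. Total boundary length (outer) = 119.34 mm.

119.34 mm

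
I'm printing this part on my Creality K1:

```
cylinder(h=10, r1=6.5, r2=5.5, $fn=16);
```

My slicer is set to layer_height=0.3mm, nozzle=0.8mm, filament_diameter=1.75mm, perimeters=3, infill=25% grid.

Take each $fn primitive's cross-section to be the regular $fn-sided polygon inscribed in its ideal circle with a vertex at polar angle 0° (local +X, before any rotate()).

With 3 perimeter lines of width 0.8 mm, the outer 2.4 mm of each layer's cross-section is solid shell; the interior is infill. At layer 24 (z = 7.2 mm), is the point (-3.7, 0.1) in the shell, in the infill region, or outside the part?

At z = 7.2 mm: the cone contributes a regular 16-gon of circumradius 5.780 (interpolated between r1=6.5 and r2=5.5 at t=0.720). Overall, the cross-section is a single solid region. The nearest boundary edge runs (-5.34, 2.21)→(-5.78, 0.00); distance from the point to it = 2.02 mm. The point is inside the cross-section, 2.02 mm from the nearest boundary — within the 2.4 mm shell band (3 × 0.8).

shell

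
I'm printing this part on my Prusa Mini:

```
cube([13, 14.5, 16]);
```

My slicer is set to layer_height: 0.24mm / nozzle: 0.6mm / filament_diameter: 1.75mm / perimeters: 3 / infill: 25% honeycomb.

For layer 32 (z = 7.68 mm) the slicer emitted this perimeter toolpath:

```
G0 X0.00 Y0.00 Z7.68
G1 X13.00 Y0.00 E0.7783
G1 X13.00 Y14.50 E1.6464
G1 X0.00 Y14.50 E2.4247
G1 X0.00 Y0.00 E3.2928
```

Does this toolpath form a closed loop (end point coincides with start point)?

Start point (G0): (0.00, 0.00). End point (last G1): the path returns to the start — closed.

yes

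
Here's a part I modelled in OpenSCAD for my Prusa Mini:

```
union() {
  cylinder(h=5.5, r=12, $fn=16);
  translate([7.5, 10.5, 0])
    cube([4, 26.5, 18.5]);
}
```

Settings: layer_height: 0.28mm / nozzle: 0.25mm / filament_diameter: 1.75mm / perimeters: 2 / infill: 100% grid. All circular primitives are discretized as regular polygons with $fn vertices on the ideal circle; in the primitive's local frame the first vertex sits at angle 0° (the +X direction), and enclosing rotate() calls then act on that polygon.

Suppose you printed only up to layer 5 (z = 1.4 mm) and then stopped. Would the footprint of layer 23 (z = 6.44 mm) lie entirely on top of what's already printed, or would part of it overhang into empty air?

Compare the two slices. At z = 1.4: the r=12 cylinder gives a regular 16-gon of circumradius 12 (constant along its height) (area = (16/2)·12.000²·sin(360°/16) = 440.85 mm²); the cube at (7.5, 10.5) (footprint 4×26.5) is included at this height (area 106.00 mm²); Merging all regions: the 2 present regions are separate (no shared area or edge), so areas and boundary lengths simply add and each stays a separate island — area = 546.85 mm². At z = 6.44: the cylinder does not reach this height (z outside [0, 5.5]); the cube at (7.5, 10.5) (footprint 4×26.5) is included at this height (area 106.00 mm²); Merging all regions: only the 4×26.5 cube at (7.5, 10.5) is present, so the union is just that shape — area = 106.00 mm². Checking containment: the cross-section at z = 6.44 is a subset of the cross-section at z = 1.4.

entirely on top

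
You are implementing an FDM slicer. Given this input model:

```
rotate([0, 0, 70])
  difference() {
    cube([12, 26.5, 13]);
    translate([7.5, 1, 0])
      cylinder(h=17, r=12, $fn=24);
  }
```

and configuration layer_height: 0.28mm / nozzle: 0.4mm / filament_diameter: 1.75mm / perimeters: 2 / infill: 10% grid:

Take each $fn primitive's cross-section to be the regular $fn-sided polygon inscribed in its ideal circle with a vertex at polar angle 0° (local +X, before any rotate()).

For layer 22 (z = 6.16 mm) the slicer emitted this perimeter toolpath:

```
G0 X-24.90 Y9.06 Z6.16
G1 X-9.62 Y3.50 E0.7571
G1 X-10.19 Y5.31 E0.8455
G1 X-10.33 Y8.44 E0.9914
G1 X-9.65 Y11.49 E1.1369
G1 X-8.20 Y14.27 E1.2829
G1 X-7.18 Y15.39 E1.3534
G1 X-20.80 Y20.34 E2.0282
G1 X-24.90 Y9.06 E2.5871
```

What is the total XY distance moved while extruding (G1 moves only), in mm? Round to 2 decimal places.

55.56 mm

Sum the Euclidean lengths of each G1 segment: total = 55.56 mm.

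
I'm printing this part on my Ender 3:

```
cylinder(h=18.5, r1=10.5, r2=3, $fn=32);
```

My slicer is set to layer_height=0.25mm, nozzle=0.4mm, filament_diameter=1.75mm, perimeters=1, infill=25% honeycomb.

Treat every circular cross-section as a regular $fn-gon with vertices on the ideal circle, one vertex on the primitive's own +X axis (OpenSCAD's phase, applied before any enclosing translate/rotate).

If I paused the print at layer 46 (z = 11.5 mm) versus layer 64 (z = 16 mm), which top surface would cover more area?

layer 46 (z = 11.5 mm)

Layer 46 (z = 11.5): the cone contributes a regular 32-gon of circumradius 5.838 (interpolated between r1=10.5 and r2=3 at t=0.622) (area = (32/2)·5.838²·sin(360°/32) = 106.38 mm²). So its area = 106.38 mm². Layer 64 (z = 16): the cone: at t=0.865 of its height the radius interpolates to r₁+(r₂−r₁)t = 4.014, giving a regular 32-gon of that circumradius (area = (32/2)·4.014²·sin(360°/32) = 50.28 mm²). So its area = 50.28 mm². Layer 46 is larger (106.38 vs 50.28 mm²).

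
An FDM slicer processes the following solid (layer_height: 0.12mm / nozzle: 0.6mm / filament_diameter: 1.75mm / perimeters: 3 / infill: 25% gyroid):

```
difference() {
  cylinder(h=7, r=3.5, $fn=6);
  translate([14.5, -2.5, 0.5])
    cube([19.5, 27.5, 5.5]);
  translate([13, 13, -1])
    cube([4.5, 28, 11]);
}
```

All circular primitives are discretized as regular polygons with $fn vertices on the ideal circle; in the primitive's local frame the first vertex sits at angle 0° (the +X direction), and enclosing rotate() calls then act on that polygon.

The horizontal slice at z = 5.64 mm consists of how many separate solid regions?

At z = 5.64 mm: the cylinder: section is a regular 6-gon, circumradius r=3.5; the 19.5×27.5 cube at (14.5, -2.5) contributes its full rectangle; the cube at (13, 13) is present — its section is the full 4.5×28 rectangle; Subtracting the remaining from the first: starting from the r=3.5 cylinder, the 19.5×27.5 cube at (14.5, -2.5) misses the remaining region (no effect); the 4.5×28 cube at (13, 13) misses the remaining region (no effect) — 1 connected region. The result has 1 disconnected region.

1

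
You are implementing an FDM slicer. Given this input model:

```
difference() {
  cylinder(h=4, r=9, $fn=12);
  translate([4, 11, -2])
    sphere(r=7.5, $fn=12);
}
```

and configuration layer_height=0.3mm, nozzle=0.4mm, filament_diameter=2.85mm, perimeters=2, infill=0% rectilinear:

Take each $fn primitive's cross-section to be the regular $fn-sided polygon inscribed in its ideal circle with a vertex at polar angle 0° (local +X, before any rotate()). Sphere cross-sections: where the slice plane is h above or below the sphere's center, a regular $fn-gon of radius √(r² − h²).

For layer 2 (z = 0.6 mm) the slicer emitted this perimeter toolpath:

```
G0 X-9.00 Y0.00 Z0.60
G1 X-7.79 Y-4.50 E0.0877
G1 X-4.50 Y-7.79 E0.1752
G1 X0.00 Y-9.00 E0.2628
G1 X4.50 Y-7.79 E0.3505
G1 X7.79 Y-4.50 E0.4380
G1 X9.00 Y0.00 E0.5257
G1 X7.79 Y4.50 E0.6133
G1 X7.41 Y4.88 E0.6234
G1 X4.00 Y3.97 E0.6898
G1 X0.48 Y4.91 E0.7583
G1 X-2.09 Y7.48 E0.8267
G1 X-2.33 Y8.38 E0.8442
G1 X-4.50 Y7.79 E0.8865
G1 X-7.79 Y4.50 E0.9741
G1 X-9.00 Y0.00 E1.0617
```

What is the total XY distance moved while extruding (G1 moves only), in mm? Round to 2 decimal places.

56.44 mm

Sum the Euclidean lengths of each G1 segment: total = 56.44 mm.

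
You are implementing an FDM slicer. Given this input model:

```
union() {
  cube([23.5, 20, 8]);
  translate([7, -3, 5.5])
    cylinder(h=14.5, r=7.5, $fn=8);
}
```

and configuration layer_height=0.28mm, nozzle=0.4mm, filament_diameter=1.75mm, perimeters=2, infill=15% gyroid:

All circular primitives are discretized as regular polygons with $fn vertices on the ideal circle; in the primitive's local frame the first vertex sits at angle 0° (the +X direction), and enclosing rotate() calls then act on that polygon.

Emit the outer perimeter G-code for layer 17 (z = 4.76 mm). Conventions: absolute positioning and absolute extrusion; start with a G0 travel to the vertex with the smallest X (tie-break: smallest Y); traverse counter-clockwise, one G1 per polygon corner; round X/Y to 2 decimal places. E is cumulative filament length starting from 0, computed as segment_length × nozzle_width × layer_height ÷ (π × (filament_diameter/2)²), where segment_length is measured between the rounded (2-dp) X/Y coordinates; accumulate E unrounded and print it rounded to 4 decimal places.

G0 X0.00 Y0.00 Z4.76
G1 X23.50 Y0.00 E1.0943
G1 X23.50 Y20.00 E2.0255
G1 X0.00 Y20.00 E3.1198
G1 X0.00 Y0.00 E4.0511

At z = 4.76 mm: the cube (footprint 23.5×20) is included at this height; the cylinder at (7, -3) is absent (z outside [5.5, 20]); Combining (union): only the 23.5×20 cube is present, so the union is just that shape — 1 connected region. The outline is a single polygon with 4 vertices. Extrusion per mm of travel: 0.4 × 0.28 / (π × 0.875²) = 0.046564. Accumulating E over each segment gives final E = 4.0511.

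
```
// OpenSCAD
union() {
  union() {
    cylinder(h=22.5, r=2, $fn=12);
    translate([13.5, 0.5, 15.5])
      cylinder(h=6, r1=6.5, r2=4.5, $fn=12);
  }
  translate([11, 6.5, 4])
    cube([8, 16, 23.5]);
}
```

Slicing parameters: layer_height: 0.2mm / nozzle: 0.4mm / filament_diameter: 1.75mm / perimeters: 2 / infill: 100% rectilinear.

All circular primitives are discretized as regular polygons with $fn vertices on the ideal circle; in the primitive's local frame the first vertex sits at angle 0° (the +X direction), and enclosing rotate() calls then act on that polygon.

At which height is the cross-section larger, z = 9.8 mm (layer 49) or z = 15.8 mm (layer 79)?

Layer 49 (z = 9.8): the r=2 cylinder gives a regular 12-gon of circumradius 2 (constant along its height) (area = (12/2)·2.000²·sin(360°/12) = 12.00 mm²); the cone at (13.5, 0.5) is not intersected at this z (z outside [15.5, 21.5]); Taking the union: only the r=2 cylinder is present, so the union is just that shape — area = 12.00 mm²; the cube at (11, 6.5) is present — its section is the full 8×16 rectangle (area 128.00 mm²); Taking the union: the 2 present regions are separate (no shared area or edge), so areas and boundary lengths simply add and each stays a separate island — area = 140.00 mm². So its area = 140.00 mm². Layer 79 (z = 15.8): the r=2 cylinder contributes a regular 12-gon of circumradius 2 (area = (12/2)·2.000²·sin(360°/12) = 12.00 mm²); the cone at (13.5, 0.5) (r1=6.5→r2=4.5) has section circumradius 6.400 here — a regular 12-gon (area = (12/2)·6.400²·sin(360°/12) = 122.88 mm²); Merging all regions: the 2 present regions are separate (no shared area or edge), so areas and boundary lengths simply add and each stays a separate island — area = 134.88 mm²; the cube at (11, 6.5) (footprint 8×16) is included at this height (area 128.00 mm²); Combining (union): the regions partially overlap — summed areas 262.88 mm² minus the doubly-counted overlap 0.60 mm² gives 262.28 mm² — area = 262.28 mm². So its area = 262.28 mm². Layer 79 is larger (262.28 vs 140.00 mm²).

layer 79 (z = 15.8 mm)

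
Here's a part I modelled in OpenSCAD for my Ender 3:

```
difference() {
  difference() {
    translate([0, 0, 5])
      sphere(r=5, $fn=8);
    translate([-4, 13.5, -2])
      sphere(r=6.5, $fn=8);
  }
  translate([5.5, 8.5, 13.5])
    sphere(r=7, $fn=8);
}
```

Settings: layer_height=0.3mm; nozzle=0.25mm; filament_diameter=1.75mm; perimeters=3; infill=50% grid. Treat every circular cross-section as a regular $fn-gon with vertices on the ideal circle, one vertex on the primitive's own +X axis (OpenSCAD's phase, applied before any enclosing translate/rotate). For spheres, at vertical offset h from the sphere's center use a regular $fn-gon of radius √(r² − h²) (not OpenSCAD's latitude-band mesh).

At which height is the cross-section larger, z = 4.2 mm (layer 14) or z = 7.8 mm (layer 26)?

Layer 14 (z = 4.2): the r=5 sphere slices to a regular 8-gon of circumradius 4.936 (√(r²−h²) with h=0.8 from center) (area = (8/2)·4.936²·sin(360°/8) = 68.90 mm²); the r=6.5 sphere at (-4, 13.5) contributes a regular 8-gon of circumradius √(6.5²−6.2²) = 1.952 (area = (8/2)·1.952²·sin(360°/8) = 10.78 mm²); Taking the first minus the rest: starting from the r=5 sphere (68.90 mm²), the r=6.5 sphere at (-4, 13.5) misses the remaining region (no effect) — area = 68.90 mm²; the sphere at (5.5, 8.5) is not intersected at this z (|z−center|=9.300 > r=7); Subtracting the remaining from the first: none of the subtracted shapes is present at this height, so the result so far is unchanged — area = 68.90 mm². So its area = 68.90 mm². Layer 26 (z = 7.8): the r=5 sphere slices to a regular 8-gon of circumradius 4.142 (√(r²−h²) with h=2.8 from center) (area = (8/2)·4.142²·sin(360°/8) = 48.54 mm²); the sphere at (-4, 13.5) is not intersected at this z (|z−center|=9.800 > r=6.5); After the difference (first − rest): none of the subtracted shapes is present at this height, so the r=5 sphere is unchanged — area = 48.54 mm²; the sphere at (5.5, 8.5): section is a regular 8-gon, circumradius = √(r²−h²) = √(7²−5.7²) = 4.063 (area = (8/2)·4.063²·sin(360°/8) = 46.70 mm²); Subtracting the remaining from the first: starting from the result so far (48.54 mm²), the r=7 sphere at (5.5, 8.5) misses the remaining region (no effect) — area = 48.54 mm². So its area = 48.54 mm². Layer 14 is larger (68.90 vs 48.54 mm²).

layer 14 (z = 4.2 mm)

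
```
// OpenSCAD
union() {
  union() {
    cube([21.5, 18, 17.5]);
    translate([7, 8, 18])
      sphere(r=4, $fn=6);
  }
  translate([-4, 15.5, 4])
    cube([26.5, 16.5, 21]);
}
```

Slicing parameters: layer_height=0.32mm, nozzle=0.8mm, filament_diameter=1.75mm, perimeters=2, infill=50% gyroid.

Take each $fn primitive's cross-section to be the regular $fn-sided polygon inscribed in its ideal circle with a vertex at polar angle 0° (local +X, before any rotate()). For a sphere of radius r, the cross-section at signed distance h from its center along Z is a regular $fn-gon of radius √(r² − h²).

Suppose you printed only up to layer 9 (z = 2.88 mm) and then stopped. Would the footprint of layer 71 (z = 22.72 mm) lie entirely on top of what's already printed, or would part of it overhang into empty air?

part overhangs

Compare the two slices. At z = 2.88: the 21.5×18 cube contributes its full rectangle (area 387.00 mm²); the sphere at (7, 8) is absent (|z−center|=15.120 > r=4); Taking the union: only the 21.5×18 cube is present, so the union is just that shape — area = 387.00 mm²; the cube at (-4, 15.5) does not reach this height (z outside [4, 25]); Taking the union: only the result so far is present, so the union is just that shape — area = 387.00 mm². At z = 22.72: the cube is not intersected at this z (z outside [0, 17.5]); the sphere at (7, 8) does not reach this height (|z−center|=4.720 > r=4); Merging all regions: nothing is present at this height; the cube at (-4, 15.5) is present — its section is the full 26.5×16.5 rectangle (area 437.25 mm²); Combining (union): only the 26.5×16.5 cube at (-4, 15.5) is present, so the union is just that shape — area = 437.25 mm². Checking containment: at z = 22.72 the cross-section extends beyond the z = 2.88 cross-section by about 383.50 mm².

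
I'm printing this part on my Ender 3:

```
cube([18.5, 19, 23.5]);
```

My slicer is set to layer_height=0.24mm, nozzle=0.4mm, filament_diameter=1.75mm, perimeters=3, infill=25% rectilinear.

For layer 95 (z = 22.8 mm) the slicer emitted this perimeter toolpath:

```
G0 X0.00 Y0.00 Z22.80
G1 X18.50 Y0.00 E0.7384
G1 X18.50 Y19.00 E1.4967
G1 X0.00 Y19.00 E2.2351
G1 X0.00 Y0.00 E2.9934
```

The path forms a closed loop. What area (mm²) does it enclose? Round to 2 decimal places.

Apply the shoelace formula to the sequence of (X, Y) vertices; enclosed area = 351.50 mm².

351.50 mm²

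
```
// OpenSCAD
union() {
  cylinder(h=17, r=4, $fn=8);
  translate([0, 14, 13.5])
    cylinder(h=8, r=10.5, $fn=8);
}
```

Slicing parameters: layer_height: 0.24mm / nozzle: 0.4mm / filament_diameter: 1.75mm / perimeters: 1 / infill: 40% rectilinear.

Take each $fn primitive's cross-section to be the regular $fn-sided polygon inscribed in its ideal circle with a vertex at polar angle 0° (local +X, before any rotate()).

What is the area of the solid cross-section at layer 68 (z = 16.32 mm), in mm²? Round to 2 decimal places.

At z = 16.32 mm: the cylinder: section is a regular 8-gon, circumradius r=4 (area = (8/2)·4.000²·sin(360°/8) = 45.25 mm²); the cylinder at (0, 14): section is a regular 8-gon, circumradius r=10.5 (area = (8/2)·10.500²·sin(360°/8) = 311.83 mm²); Merging all regions: the regions partially overlap — summed areas 357.09 mm² minus the doubly-counted overlap 0.30 mm² gives 356.79 mm² — area = 356.79 mm². Overall, the cross-section is a single solid region. Net area = 356.79 mm².

356.79 mm²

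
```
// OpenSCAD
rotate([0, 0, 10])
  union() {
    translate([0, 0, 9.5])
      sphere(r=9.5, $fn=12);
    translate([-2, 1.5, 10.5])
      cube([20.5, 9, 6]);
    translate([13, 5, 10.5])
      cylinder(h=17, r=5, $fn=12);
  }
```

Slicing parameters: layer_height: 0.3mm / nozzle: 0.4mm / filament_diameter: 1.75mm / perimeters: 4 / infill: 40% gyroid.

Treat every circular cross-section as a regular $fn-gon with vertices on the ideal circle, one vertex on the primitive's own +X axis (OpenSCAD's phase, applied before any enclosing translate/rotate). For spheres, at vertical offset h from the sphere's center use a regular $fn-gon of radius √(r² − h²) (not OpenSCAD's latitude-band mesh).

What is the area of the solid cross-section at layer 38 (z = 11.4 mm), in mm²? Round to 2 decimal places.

At z = 11.4 mm: the r=9.5 sphere contributes a regular 12-gon of circumradius √(9.5²−1.9²) = 9.308 (area = (12/2)·9.308²·sin(360°/12) = 259.92 mm²); the 20.5×9 cube at (-2, 1.5) contributes its full rectangle (area 184.50 mm²); the r=5 cylinder at (13, 5) gives a regular 12-gon of circumradius 5 (constant along its height) (area = (12/2)·5.000²·sin(360°/12) = 75.00 mm²); Combining (union): the regions partially overlap — summed areas 519.42 mm² minus the doubly-counted overlap 134.89 mm² gives 384.53 mm² — area = 384.53 mm²; (whole slice rotated 10° about Z — lengths, areas and connectivity unchanged). Overall, the cross-section is a single solid region. Net area = 384.53 mm².

384.53 mm²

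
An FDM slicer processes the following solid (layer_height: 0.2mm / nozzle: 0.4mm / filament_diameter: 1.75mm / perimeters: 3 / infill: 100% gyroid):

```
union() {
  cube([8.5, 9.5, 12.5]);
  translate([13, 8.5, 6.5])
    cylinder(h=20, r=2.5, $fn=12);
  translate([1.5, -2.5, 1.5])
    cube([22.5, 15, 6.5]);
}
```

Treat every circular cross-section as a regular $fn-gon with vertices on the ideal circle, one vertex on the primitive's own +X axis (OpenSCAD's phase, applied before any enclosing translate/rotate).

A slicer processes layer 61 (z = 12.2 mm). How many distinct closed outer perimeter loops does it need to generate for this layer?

2

At z = 12.2 mm: the 8.5×9.5 cube contributes its full rectangle; the cylinder at (13, 8.5): section is a regular 12-gon, circumradius r=2.5; the cube at (1.5, -2.5) is absent (z outside [1.5, 8]); Merging all regions: the 2 present regions are separate (no shared area or edge), so areas and boundary lengths simply add and each stays a separate island — 2 connected regions. The result has 2 disconnected regions.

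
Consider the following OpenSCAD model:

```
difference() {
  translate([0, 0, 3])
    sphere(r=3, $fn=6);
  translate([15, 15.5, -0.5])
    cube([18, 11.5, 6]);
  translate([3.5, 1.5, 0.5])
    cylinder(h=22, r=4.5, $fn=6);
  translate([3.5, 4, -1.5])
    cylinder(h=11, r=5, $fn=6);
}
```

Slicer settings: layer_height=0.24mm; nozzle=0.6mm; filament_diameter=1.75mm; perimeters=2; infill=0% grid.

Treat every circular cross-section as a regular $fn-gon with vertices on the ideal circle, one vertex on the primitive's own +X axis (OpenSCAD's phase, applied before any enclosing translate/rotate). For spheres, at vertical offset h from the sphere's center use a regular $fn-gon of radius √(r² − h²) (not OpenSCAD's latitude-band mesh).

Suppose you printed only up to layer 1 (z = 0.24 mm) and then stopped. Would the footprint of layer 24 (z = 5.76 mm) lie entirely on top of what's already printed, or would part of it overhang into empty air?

entirely on top

Compare the two slices. At z = 0.24: the r=3 sphere contributes a regular 6-gon of circumradius √(3²−2.76²) = 1.176 (area = (6/2)·1.176²·sin(360°/6) = 3.59 mm²); the 18×11.5 cube at (15, 15.5) contributes its full rectangle (area 207.00 mm²); the cylinder at (3.5, 1.5) does not reach this height (z outside [0.5, 22.5]); the r=5 cylinder at (3.5, 4) contributes a regular 6-gon of circumradius 5 (area = (6/2)·5.000²·sin(360°/6) = 64.95 mm²); After the difference (first − rest): starting from the r=3 sphere (3.59 mm²), the 18×11.5 cube at (15, 15.5) misses the remaining region (no effect); the r=5 cylinder at (3.5, 4) partially overlaps it — only the 0.43 mm² overlap (of its 64.95 mm²) is removed, clipping the outline — area = 3.16 mm². At z = 5.76: the r=3 sphere contributes a regular 6-gon of circumradius √(3²−2.76²) = 1.176 (area = (6/2)·1.176²·sin(360°/6) = 3.59 mm²); the cube at (15, 15.5) is not intersected at this z (z outside [-0.5, 5.5]); the r=4.5 cylinder at (3.5, 1.5) gives a regular 6-gon of circumradius 4.5 (constant along its height) (area = (6/2)·4.500²·sin(360°/6) = 52.61 mm²); the r=5 cylinder at (3.5, 4) contributes a regular 6-gon of circumradius 5 (area = (6/2)·5.000²·sin(360°/6) = 64.95 mm²); After the difference (first − rest): starting from the r=3 sphere (3.59 mm²), the r=4.5 cylinder at (3.5, 1.5) partially overlaps it — only the 2.06 mm² overlap (of its 52.61 mm²) is removed, clipping the outline; the r=5 cylinder at (3.5, 4) misses the remaining region (no effect) — area = 1.53 mm². Checking containment: the cross-section at z = 5.76 is a subset of the cross-section at z = 0.24.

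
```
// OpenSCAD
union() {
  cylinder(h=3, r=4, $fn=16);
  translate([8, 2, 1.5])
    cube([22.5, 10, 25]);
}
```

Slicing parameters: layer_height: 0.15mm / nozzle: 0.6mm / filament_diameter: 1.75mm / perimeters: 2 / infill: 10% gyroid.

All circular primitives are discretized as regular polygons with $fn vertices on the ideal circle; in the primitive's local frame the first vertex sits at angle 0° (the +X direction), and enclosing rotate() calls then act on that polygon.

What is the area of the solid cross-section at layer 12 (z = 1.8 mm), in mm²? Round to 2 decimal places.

At z = 1.8 mm: the r=4 cylinder gives a regular 16-gon of circumradius 4 (constant along its height) (area = (16/2)·4.000²·sin(360°/16) = 48.98 mm²); the cube at (8, 2) is present — its section is the full 22.5×10 rectangle (area 225.00 mm²); Combining (union): the 2 present regions are separate (no shared area or edge), so areas and boundary lengths simply add and each stays a separate island — area = 273.98 mm². Overall, the cross-section has 2 separate islands. Net area = 273.98 mm².

273.98 mm²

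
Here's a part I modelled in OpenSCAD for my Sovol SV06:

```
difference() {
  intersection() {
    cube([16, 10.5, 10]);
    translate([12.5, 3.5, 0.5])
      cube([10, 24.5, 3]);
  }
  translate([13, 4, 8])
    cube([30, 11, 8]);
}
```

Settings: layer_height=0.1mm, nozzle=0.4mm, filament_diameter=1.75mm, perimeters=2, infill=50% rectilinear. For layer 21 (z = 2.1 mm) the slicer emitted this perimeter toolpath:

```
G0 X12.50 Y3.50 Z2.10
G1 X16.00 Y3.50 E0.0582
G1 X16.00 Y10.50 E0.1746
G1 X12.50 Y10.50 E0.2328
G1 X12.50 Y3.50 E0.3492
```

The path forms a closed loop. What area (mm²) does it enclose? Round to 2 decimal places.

24.50 mm²

Apply the shoelace formula to the sequence of (X, Y) vertices; enclosed area = 24.50 mm².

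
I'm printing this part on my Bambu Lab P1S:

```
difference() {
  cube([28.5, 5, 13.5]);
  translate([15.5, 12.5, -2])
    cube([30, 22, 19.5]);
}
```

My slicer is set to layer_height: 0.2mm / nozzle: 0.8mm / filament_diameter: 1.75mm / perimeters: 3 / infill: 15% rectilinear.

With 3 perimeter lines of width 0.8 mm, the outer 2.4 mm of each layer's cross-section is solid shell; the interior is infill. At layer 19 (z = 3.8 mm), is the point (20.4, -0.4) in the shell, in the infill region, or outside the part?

At z = 3.8 mm: the cube is present — its section is the full 28.5×5 rectangle; the 30×22 cube at (15.5, 12.5) contributes its full rectangle; Subtracting the remaining from the first: starting from the 28.5×5 cube, the 30×22 cube at (15.5, 12.5) misses the remaining region (no effect) — 1 connected region. Overall, the cross-section is a single solid region. The nearest boundary edge runs (28.50, 0.00)→(0.00, 0.00); distance from the point to it = 0.40 mm. The point is not inside any of the regions above, so it lies outside the cross-section (0.40 mm from the nearest boundary).

outside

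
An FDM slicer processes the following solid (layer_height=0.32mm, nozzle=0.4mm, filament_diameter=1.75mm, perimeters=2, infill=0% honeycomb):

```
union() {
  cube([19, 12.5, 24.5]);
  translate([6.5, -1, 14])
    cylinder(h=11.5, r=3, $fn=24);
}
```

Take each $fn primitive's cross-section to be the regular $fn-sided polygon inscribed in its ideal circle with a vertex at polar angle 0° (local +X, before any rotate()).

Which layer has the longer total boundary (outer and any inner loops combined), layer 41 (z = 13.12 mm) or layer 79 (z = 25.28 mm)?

Layer 41 (z = 13.12): the 19×12.5 cube contributes its full rectangle (perimeter 63.00 mm); the cylinder at (6.5, -1) is absent (z outside [14, 25.5]); Merging all regions: only the 19×12.5 cube is present, so the union is just that shape — boundary = 63.00 mm. So its perimeter = 63.00 mm. Layer 79 (z = 25.28): the cube is not intersected at this z (z outside [0, 24.5]); the cylinder at (6.5, -1): section is a regular 24-gon, circumradius r=3 (perimeter = 2·24·3.000·sin(180°/24) = 18.80 mm); Merging all regions: only the r=3 cylinder at (6.5, -1) is present, so the union is just that shape — boundary = 18.80 mm. So its perimeter = 18.80 mm. Layer 41 is larger (63.00 vs 18.80 mm).

layer 41 (z = 13.12 mm)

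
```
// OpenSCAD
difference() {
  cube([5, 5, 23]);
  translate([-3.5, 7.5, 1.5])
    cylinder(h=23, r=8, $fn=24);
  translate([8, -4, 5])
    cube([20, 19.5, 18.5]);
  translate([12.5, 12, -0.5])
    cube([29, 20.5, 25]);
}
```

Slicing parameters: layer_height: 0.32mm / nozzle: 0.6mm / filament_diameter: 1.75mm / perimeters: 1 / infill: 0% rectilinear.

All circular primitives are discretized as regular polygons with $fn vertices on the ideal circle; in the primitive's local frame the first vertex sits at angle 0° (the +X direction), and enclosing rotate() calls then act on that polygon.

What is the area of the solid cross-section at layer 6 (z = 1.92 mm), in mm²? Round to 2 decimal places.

At z = 1.92 mm: the cube is present — its section is the full 5×5 rectangle (area 25.00 mm²); the cylinder at (-3.5, 7.5): section is a regular 24-gon, circumradius r=8 (area = (24/2)·8.000²·sin(360°/24) = 198.77 mm²); the cube at (8, -4) does not reach this height (z outside [5, 23.5]); the 29×20.5 cube at (12.5, 12) contributes its full rectangle (area 594.50 mm²); Subtracting the remaining from the first: starting from the 5×5 cube (25.00 mm²), the r=8 cylinder at (-3.5, 7.5) partially overlaps it — only the 11.98 mm² overlap (of its 198.77 mm²) is removed, clipping the outline; the 29×20.5 cube at (12.5, 12) misses the remaining region (no effect) — area = 13.02 mm². Overall, the cross-section is a single solid region. Net area = 13.02 mm².

13.02 mm²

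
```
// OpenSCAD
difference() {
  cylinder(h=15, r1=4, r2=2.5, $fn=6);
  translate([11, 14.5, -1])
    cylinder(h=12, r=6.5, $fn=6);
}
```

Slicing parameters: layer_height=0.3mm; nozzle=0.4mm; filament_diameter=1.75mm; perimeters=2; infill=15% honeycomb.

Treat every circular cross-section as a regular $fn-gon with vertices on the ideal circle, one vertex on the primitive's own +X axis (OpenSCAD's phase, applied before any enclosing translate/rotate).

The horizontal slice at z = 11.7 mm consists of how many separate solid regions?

1

At z = 11.7 mm: the cone contributes a regular 6-gon of circumradius 2.830 (interpolated between r1=4 and r2=2.5 at t=0.780); the cylinder at (11, 14.5) is not intersected at this z (z outside [-1, 11]); Taking the first minus the rest: none of the subtracted shapes is present at this height, so the cone is unchanged — 1 connected region. The result has 1 disconnected region.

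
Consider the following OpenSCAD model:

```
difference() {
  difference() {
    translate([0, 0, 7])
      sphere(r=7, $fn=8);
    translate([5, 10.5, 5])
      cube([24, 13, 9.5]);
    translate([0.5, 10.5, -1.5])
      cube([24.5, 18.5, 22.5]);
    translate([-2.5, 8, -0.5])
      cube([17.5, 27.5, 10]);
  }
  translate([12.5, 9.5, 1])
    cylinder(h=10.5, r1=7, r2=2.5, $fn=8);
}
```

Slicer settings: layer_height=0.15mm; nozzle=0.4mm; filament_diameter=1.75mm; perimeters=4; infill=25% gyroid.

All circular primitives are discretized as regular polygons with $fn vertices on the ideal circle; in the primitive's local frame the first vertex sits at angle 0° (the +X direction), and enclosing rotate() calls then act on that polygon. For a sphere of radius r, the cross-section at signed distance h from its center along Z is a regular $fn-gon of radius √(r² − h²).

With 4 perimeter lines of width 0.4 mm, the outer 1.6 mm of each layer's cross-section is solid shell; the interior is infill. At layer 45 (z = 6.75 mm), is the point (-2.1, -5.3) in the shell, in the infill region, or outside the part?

shell

At z = 6.75 mm: the r=7 sphere contributes a regular 8-gon of circumradius √(7²−0.25²) = 6.996; the cube at (5, 10.5) (footprint 24×13) is included at this height; the cube at (0.5, 10.5) is present — its section is the full 24.5×18.5 rectangle; the 17.5×27.5 cube at (-2.5, 8) contributes its full rectangle; Subtracting the remaining from the first: starting from the r=7 sphere, the 24×13 cube at (5, 10.5) misses the remaining region (no effect); the 24.5×18.5 cube at (0.5, 10.5) misses the remaining region (no effect); the 17.5×27.5 cube at (-2.5, 8) misses the remaining region (no effect) — 1 connected region; the cone at (12.5, 9.5): at t=0.548 of its height the radius interpolates to r₁+(r₂−r₁)t = 4.536, giving a regular 8-gon of that circumradius; After the difference (first − rest): starting from that combined region, the cone at (12.5, 9.5) misses the remaining region (no effect) — 1 connected region. Overall, the cross-section is a single solid region. The nearest boundary edge runs (-0.00, -7.00)→(-4.95, -4.95); distance from the point to it = 0.76 mm. The point is inside the cross-section, 0.76 mm from the nearest boundary — within the 1.6 mm shell band (4 × 0.4).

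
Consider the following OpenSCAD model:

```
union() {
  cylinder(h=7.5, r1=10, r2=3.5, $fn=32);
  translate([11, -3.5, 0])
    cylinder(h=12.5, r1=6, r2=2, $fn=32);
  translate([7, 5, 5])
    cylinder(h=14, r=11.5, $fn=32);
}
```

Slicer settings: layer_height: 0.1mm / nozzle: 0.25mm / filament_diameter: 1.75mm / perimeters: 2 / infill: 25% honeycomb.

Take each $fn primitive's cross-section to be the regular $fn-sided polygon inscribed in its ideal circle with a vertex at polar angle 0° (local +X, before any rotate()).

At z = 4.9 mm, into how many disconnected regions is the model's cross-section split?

At z = 4.9 mm: the cone: at t=0.653 of its height the radius interpolates to r₁+(r₂−r₁)t = 5.753, giving a regular 32-gon of that circumradius; the cone at (11, -3.5) contributes a regular 32-gon of circumradius 4.432 (interpolated between r1=6 and r2=2 at t=0.392); the cylinder at (7, 5) does not reach this height (z outside [5, 19]); Combining (union): the 2 present regions are separate (no shared area or edge), so areas and boundary lengths simply add and each stays a separate island — 2 connected regions. The result has 2 disconnected regions.

2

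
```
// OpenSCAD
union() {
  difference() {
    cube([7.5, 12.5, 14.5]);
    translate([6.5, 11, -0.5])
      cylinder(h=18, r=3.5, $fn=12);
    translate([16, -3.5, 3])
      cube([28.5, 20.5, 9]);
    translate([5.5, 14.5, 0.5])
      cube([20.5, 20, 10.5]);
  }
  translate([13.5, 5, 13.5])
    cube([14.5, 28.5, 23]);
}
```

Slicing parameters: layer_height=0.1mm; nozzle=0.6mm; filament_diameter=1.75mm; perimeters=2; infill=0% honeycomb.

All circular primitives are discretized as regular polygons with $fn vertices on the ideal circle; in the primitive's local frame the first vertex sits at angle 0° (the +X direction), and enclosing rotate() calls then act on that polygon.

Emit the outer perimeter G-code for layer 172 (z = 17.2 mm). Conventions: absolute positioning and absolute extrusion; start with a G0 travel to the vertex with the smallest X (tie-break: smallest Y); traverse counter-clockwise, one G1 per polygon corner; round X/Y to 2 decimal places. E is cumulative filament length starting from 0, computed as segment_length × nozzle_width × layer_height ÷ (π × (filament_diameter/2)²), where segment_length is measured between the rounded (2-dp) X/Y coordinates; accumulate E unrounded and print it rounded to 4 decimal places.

At z = 17.2 mm: the cube is not intersected at this z (z outside [0, 14.5]); the cylinder at (6.5, 11): section is a regular 12-gon, circumradius r=3.5; the cube at (16, -3.5) is not intersected at this z (z outside [3, 12]); the cube at (5.5, 14.5) is not intersected at this z (z outside [0.5, 11]); Subtracting the remaining from the first: the first operand is absent here, so nothing remains; the cube at (13.5, 5) is present — its section is the full 14.5×28.5 rectangle; Merging all regions: only the 14.5×28.5 cube at (13.5, 5) is present, so the union is just that shape — 1 connected region. The outline is a single polygon with 4 vertices. Extrusion per mm of travel: 0.6 × 0.1 / (π × 0.875²) = 0.024945. Accumulating E over each segment gives final E = 2.1453.

G0 X13.50 Y5.00 Z17.20
G1 X28.00 Y5.00 E0.3617
G1 X28.00 Y33.50 E1.0726
G1 X13.50 Y33.50 E1.4343
G1 X13.50 Y5.00 E2.1453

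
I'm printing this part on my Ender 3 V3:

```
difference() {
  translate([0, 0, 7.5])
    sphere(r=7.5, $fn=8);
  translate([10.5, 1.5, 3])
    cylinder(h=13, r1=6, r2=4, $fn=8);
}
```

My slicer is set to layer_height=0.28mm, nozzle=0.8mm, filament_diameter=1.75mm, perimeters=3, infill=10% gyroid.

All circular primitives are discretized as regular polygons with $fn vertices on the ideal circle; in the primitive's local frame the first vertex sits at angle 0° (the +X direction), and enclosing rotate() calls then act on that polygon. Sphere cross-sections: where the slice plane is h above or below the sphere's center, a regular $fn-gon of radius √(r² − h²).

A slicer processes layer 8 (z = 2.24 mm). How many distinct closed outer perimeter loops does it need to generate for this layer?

1

At z = 2.24 mm: the r=7.5 sphere slices to a regular 8-gon of circumradius 5.346 (√(r²−h²) with h=5.26 from center); the cone at (10.5, 1.5) does not reach this height (z outside [3, 16]); Taking the first minus the rest: none of the subtracted shapes is present at this height, so the r=7.5 sphere is unchanged — 1 connected region. The result has 1 disconnected region.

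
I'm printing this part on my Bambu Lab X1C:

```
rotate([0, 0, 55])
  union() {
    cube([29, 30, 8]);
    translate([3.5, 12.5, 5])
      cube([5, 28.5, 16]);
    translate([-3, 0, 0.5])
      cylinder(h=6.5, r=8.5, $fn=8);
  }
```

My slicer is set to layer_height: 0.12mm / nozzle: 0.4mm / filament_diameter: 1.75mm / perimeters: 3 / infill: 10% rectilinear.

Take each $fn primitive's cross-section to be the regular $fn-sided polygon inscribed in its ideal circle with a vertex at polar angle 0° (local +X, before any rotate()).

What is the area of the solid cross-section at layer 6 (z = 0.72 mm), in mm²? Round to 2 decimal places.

At z = 0.72 mm: the cube is present — its section is the full 29×30 rectangle (area 870.00 mm²); the cube at (3.5, 12.5) is not intersected at this z (z outside [5, 21]); the cylinder at (-3, 0): section is a regular 8-gon, circumradius r=8.5 (area = (8/2)·8.500²·sin(360°/8) = 204.35 mm²); Combining (union): the regions partially overlap — summed areas 1074.35 mm² minus the doubly-counted overlap 27.45 mm² gives 1046.90 mm² — area = 1046.90 mm²; (whole slice rotated 55° about Z — lengths, areas and connectivity unchanged). Overall, the cross-section is a single solid region. Net area = 1046.90 mm².

1046.90 mm²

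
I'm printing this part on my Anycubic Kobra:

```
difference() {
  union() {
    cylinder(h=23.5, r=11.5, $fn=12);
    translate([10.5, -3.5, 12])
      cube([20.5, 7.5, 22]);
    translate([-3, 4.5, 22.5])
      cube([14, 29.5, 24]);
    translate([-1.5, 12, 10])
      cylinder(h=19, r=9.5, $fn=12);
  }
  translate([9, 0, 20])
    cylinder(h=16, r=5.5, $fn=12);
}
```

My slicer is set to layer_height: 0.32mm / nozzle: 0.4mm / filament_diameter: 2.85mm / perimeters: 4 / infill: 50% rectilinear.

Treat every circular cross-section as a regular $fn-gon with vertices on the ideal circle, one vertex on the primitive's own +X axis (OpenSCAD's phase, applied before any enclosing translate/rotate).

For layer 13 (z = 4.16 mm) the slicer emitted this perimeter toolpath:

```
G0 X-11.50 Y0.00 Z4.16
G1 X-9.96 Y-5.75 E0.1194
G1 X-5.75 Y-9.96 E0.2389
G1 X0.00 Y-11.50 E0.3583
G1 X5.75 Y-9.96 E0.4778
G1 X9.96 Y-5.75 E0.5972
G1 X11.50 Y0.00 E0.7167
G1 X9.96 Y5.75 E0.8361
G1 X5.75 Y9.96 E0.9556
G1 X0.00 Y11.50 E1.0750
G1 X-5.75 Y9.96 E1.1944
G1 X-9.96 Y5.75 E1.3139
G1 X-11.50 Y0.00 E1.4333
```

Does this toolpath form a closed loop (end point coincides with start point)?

yes

Start point (G0): (-11.50, 0.00). End point (last G1): the path returns to the start — closed.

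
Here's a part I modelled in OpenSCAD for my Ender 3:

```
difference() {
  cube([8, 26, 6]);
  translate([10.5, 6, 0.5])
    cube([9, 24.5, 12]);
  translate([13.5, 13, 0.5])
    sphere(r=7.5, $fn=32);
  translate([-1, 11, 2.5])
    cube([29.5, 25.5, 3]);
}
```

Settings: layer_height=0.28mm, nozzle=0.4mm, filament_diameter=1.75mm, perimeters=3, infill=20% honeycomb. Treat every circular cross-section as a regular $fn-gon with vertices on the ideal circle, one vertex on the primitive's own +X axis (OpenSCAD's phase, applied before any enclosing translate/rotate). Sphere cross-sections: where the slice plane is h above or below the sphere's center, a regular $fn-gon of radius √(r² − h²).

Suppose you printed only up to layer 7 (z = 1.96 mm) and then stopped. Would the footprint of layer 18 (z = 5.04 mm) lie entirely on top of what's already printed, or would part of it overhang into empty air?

Compare the two slices. At z = 1.96: the 8×26 cube contributes its full rectangle (area 208.00 mm²); the 9×24.5 cube at (10.5, 6) contributes its full rectangle (area 220.50 mm²); the r=7.5 sphere at (13.5, 13) slices to a regular 32-gon of circumradius 7.357 (√(r²−h²) with h=1.46 from center) (area = (32/2)·7.357²·sin(360°/32) = 168.93 mm²); the cube at (-1, 11) does not reach this height (z outside [2.5, 5.5]); Taking the first minus the rest: starting from the 8×26 cube (208.00 mm²), the 9×24.5 cube at (10.5, 6) misses the remaining region (no effect); the r=7.5 sphere at (13.5, 13) partially overlaps it — only the 12.18 mm² overlap (of its 168.93 mm²) is removed, clipping the outline — area = 195.82 mm². At z = 5.04: the cube (footprint 8×26) is included at this height (area 208.00 mm²); the cube at (10.5, 6) is present — its section is the full 9×24.5 rectangle (area 220.50 mm²); the r=7.5 sphere at (13.5, 13) contributes a regular 32-gon of circumradius √(7.5²−4.54²) = 5.970 (area = (32/2)·5.970²·sin(360°/32) = 111.24 mm²); the cube at (-1, 11) is present — its section is the full 29.5×25.5 rectangle (area 752.25 mm²); Taking the first minus the rest: starting from the 8×26 cube (208.00 mm²), the 9×24.5 cube at (10.5, 6) misses the remaining region (no effect); the r=7.5 sphere at (13.5, 13) partially overlaps it — only the 1.38 mm² overlap (of its 111.24 mm²) is removed, clipping the outline; the 29.5×25.5 cube at (-1, 11) partially overlaps it — only the 118.64 mm² overlap (of its 752.25 mm²) is removed, clipping the outline — area = 87.98 mm². Checking containment: at z = 5.04 the cross-section extends beyond the z = 1.96 cross-section by about 2.59 mm².

part overhangs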